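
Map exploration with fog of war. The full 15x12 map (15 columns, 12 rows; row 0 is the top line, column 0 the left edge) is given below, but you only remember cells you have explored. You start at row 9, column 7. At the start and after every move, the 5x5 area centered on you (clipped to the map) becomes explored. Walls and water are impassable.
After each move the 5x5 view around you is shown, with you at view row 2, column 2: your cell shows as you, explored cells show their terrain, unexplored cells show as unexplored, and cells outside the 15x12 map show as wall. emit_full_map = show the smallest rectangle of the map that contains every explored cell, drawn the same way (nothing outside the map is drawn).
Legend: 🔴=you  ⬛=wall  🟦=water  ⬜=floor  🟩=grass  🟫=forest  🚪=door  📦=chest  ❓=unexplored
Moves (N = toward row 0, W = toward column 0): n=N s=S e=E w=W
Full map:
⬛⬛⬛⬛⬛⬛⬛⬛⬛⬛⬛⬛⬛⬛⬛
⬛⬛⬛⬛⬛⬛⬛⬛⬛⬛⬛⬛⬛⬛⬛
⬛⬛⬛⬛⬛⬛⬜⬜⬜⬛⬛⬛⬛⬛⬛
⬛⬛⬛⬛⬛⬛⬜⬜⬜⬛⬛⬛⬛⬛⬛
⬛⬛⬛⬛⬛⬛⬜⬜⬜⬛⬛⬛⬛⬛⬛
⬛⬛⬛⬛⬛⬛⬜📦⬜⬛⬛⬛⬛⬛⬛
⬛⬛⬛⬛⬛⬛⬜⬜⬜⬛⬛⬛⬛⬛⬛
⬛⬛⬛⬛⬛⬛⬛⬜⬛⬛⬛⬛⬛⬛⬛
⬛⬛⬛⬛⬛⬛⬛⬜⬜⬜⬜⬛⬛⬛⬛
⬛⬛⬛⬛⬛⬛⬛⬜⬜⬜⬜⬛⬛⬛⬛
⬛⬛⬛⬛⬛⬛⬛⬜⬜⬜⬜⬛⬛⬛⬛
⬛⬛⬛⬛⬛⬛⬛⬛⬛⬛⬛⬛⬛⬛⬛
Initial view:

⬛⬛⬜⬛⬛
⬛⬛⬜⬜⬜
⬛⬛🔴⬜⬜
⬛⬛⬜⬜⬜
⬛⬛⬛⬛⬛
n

⬛⬜⬜⬜⬛
⬛⬛⬜⬛⬛
⬛⬛🔴⬜⬜
⬛⬛⬜⬜⬜
⬛⬛⬜⬜⬜

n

⬛⬜📦⬜⬛
⬛⬜⬜⬜⬛
⬛⬛🔴⬛⬛
⬛⬛⬜⬜⬜
⬛⬛⬜⬜⬜

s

⬛⬜⬜⬜⬛
⬛⬛⬜⬛⬛
⬛⬛🔴⬜⬜
⬛⬛⬜⬜⬜
⬛⬛⬜⬜⬜

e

⬜⬜⬜⬛⬛
⬛⬜⬛⬛⬛
⬛⬜🔴⬜⬜
⬛⬜⬜⬜⬜
⬛⬜⬜⬜⬜

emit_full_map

⬛⬜📦⬜⬛❓
⬛⬜⬜⬜⬛⬛
⬛⬛⬜⬛⬛⬛
⬛⬛⬜🔴⬜⬜
⬛⬛⬜⬜⬜⬜
⬛⬛⬜⬜⬜⬜
⬛⬛⬛⬛⬛❓

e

⬜⬜⬛⬛⬛
⬜⬛⬛⬛⬛
⬜⬜🔴⬜⬛
⬜⬜⬜⬜⬛
⬜⬜⬜⬜⬛

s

⬜⬛⬛⬛⬛
⬜⬜⬜⬜⬛
⬜⬜🔴⬜⬛
⬜⬜⬜⬜⬛
⬛⬛⬛⬛⬛

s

⬜⬜⬜⬜⬛
⬜⬜⬜⬜⬛
⬜⬜🔴⬜⬛
⬛⬛⬛⬛⬛
⬛⬛⬛⬛⬛

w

⬛⬜⬜⬜⬜
⬛⬜⬜⬜⬜
⬛⬜🔴⬜⬜
⬛⬛⬛⬛⬛
⬛⬛⬛⬛⬛

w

⬛⬛⬜⬜⬜
⬛⬛⬜⬜⬜
⬛⬛🔴⬜⬜
⬛⬛⬛⬛⬛
⬛⬛⬛⬛⬛

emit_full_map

⬛⬜📦⬜⬛❓❓
⬛⬜⬜⬜⬛⬛⬛
⬛⬛⬜⬛⬛⬛⬛
⬛⬛⬜⬜⬜⬜⬛
⬛⬛⬜⬜⬜⬜⬛
⬛⬛🔴⬜⬜⬜⬛
⬛⬛⬛⬛⬛⬛⬛

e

⬛⬜⬜⬜⬜
⬛⬜⬜⬜⬜
⬛⬜🔴⬜⬜
⬛⬛⬛⬛⬛
⬛⬛⬛⬛⬛

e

⬜⬜⬜⬜⬛
⬜⬜⬜⬜⬛
⬜⬜🔴⬜⬛
⬛⬛⬛⬛⬛
⬛⬛⬛⬛⬛

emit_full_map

⬛⬜📦⬜⬛❓❓
⬛⬜⬜⬜⬛⬛⬛
⬛⬛⬜⬛⬛⬛⬛
⬛⬛⬜⬜⬜⬜⬛
⬛⬛⬜⬜⬜⬜⬛
⬛⬛⬜⬜🔴⬜⬛
⬛⬛⬛⬛⬛⬛⬛


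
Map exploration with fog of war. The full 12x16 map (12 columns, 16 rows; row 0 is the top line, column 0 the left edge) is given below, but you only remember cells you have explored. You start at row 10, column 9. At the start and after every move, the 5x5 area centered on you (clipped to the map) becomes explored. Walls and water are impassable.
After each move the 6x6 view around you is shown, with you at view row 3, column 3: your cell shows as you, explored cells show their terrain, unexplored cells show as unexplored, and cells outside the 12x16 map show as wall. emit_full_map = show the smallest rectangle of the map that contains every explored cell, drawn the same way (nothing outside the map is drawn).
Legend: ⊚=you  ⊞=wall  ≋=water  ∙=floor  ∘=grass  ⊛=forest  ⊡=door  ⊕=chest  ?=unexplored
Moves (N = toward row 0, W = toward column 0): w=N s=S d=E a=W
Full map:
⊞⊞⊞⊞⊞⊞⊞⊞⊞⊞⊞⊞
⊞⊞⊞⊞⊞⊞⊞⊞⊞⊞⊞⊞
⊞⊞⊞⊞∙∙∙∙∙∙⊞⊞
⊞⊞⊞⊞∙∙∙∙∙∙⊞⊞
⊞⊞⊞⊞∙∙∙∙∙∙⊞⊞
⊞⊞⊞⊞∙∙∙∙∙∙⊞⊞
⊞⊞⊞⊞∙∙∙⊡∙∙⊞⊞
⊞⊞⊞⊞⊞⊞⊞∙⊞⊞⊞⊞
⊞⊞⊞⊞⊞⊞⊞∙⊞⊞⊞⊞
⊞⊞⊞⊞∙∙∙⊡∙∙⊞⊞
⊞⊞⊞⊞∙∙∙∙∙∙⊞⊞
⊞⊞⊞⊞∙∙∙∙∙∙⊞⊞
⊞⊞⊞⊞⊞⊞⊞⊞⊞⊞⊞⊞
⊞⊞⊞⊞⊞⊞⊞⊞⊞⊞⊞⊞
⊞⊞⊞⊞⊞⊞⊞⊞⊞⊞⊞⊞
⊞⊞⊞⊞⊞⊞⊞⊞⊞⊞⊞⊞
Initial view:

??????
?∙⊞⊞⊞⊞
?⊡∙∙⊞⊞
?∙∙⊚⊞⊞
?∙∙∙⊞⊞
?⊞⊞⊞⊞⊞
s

?∙⊞⊞⊞⊞
?⊡∙∙⊞⊞
?∙∙∙⊞⊞
?∙∙⊚⊞⊞
?⊞⊞⊞⊞⊞
?⊞⊞⊞⊞⊞

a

??∙⊞⊞⊞
?∙⊡∙∙⊞
?∙∙∙∙⊞
?∙∙⊚∙⊞
?⊞⊞⊞⊞⊞
?⊞⊞⊞⊞⊞

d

?∙⊞⊞⊞⊞
∙⊡∙∙⊞⊞
∙∙∙∙⊞⊞
∙∙∙⊚⊞⊞
⊞⊞⊞⊞⊞⊞
⊞⊞⊞⊞⊞⊞

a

??∙⊞⊞⊞
?∙⊡∙∙⊞
?∙∙∙∙⊞
?∙∙⊚∙⊞
?⊞⊞⊞⊞⊞
?⊞⊞⊞⊞⊞

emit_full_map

?∙⊞⊞⊞⊞
∙⊡∙∙⊞⊞
∙∙∙∙⊞⊞
∙∙⊚∙⊞⊞
⊞⊞⊞⊞⊞⊞
⊞⊞⊞⊞⊞⊞

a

???∙⊞⊞
?∙∙⊡∙∙
?∙∙∙∙∙
?∙∙⊚∙∙
?⊞⊞⊞⊞⊞
?⊞⊞⊞⊞⊞

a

????∙⊞
?∙∙∙⊡∙
?∙∙∙∙∙
?∙∙⊚∙∙
?⊞⊞⊞⊞⊞
?⊞⊞⊞⊞⊞

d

???∙⊞⊞
∙∙∙⊡∙∙
∙∙∙∙∙∙
∙∙∙⊚∙∙
⊞⊞⊞⊞⊞⊞
⊞⊞⊞⊞⊞⊞

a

????∙⊞
?∙∙∙⊡∙
?∙∙∙∙∙
?∙∙⊚∙∙
?⊞⊞⊞⊞⊞
?⊞⊞⊞⊞⊞

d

???∙⊞⊞
∙∙∙⊡∙∙
∙∙∙∙∙∙
∙∙∙⊚∙∙
⊞⊞⊞⊞⊞⊞
⊞⊞⊞⊞⊞⊞

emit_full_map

???∙⊞⊞⊞⊞
∙∙∙⊡∙∙⊞⊞
∙∙∙∙∙∙⊞⊞
∙∙∙⊚∙∙⊞⊞
⊞⊞⊞⊞⊞⊞⊞⊞
⊞⊞⊞⊞⊞⊞⊞⊞


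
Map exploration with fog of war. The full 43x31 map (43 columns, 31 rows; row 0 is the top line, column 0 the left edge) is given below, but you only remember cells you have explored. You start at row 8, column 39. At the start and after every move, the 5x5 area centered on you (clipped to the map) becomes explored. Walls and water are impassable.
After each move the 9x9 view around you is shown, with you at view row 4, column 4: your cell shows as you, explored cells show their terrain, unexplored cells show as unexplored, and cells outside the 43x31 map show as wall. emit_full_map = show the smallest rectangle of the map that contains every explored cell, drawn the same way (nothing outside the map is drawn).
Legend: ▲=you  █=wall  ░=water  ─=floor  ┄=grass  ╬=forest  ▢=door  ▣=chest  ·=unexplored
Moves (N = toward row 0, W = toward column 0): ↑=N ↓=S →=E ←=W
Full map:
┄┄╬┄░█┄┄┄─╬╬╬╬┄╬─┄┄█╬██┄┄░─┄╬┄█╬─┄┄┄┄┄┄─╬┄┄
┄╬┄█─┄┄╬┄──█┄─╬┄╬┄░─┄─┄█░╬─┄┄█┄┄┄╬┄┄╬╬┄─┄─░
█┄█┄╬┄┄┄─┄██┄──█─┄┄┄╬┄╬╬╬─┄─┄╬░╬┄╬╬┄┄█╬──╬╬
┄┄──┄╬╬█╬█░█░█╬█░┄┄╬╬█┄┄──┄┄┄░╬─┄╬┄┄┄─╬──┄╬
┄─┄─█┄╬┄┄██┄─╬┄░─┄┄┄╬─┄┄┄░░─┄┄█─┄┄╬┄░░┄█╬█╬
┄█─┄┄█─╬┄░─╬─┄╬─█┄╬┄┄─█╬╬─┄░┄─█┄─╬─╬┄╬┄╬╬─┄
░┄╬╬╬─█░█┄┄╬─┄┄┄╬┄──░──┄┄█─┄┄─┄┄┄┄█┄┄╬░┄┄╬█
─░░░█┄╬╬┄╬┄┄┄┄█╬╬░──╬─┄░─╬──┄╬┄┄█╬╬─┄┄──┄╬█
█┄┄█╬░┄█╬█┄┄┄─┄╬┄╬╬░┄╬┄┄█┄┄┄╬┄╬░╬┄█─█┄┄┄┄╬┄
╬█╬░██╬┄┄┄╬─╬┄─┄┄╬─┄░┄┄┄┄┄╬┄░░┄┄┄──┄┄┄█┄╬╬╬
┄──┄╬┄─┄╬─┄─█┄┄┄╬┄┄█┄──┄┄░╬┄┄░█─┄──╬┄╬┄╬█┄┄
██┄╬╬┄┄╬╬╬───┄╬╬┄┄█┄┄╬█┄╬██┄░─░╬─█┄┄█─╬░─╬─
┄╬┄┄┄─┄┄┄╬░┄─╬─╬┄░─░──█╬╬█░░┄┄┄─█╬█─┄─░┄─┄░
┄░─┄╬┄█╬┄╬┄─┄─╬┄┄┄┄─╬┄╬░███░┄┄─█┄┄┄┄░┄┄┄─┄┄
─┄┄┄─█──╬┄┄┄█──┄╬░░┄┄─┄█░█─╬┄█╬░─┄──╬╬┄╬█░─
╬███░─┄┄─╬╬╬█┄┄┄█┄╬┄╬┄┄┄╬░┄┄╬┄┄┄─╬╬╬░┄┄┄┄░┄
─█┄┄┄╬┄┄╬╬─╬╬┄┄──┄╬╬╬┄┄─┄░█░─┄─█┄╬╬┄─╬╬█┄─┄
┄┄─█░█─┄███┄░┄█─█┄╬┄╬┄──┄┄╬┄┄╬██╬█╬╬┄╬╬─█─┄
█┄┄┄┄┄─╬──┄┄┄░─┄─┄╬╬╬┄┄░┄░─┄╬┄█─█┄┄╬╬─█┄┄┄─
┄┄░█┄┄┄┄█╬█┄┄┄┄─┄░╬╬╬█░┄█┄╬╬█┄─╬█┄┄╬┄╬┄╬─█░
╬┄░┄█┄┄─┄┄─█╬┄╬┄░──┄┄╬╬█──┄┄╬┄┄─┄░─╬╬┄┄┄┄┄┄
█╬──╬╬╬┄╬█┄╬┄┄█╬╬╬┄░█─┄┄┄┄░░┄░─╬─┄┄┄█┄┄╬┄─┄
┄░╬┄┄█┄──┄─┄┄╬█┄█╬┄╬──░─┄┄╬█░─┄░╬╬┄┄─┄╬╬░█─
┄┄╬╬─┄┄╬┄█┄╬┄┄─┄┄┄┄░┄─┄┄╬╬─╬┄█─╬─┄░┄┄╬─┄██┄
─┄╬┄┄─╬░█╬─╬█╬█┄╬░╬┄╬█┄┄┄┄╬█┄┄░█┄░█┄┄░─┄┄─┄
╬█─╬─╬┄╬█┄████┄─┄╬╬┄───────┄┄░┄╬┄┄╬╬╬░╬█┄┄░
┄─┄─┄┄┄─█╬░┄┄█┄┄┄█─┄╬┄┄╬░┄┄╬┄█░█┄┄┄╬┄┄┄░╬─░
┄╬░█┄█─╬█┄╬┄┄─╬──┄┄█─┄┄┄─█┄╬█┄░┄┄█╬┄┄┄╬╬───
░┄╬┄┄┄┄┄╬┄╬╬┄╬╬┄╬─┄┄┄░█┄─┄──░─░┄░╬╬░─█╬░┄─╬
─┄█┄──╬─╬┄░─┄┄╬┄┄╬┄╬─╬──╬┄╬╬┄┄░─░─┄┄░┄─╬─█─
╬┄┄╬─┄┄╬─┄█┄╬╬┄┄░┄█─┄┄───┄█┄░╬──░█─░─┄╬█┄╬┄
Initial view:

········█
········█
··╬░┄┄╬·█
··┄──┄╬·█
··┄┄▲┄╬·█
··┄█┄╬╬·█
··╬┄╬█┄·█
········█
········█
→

·······██
·······██
·╬░┄┄╬███
·┄──┄╬███
·┄┄┄▲╬┄██
·┄█┄╬╬╬██
·╬┄╬█┄┄██
·······██
·······██

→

······███
······███
╬░┄┄╬████
┄──┄╬████
┄┄┄┄▲┄███
┄█┄╬╬╬███
╬┄╬█┄┄███
······███
······███

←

·······██
·······██
·╬░┄┄╬███
·┄──┄╬███
·┄┄┄▲╬┄██
·┄█┄╬╬╬██
·╬┄╬█┄┄██
·······██
·······██

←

········█
········█
··╬░┄┄╬██
··┄──┄╬██
··┄┄▲┄╬┄█
··┄█┄╬╬╬█
··╬┄╬█┄┄█
········█
········█

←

·········
·········
··┄╬░┄┄╬█
··┄┄──┄╬█
··█┄▲┄┄╬┄
··┄┄█┄╬╬╬
··┄╬┄╬█┄┄
·········
·········

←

·········
·········
··┄┄╬░┄┄╬
··─┄┄──┄╬
··─█▲┄┄┄╬
··┄┄┄█┄╬╬
··╬┄╬┄╬█┄
·········
·········

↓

·········
··┄┄╬░┄┄╬
··─┄┄──┄╬
··─█┄┄┄┄╬
··┄┄▲█┄╬╬
··╬┄╬┄╬█┄
··┄█─╬░··
·········
·········

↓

··┄┄╬░┄┄╬
··─┄┄──┄╬
··─█┄┄┄┄╬
··┄┄┄█┄╬╬
··╬┄▲┄╬█┄
··┄█─╬░··
··─┄─░┄··
·········
·········

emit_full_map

┄┄╬░┄┄╬█
─┄┄──┄╬█
─█┄┄┄┄╬┄
┄┄┄█┄╬╬╬
╬┄▲┄╬█┄┄
┄█─╬░···
─┄─░┄···

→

·┄┄╬░┄┄╬█
·─┄┄──┄╬█
·─█┄┄┄┄╬┄
·┄┄┄█┄╬╬╬
·╬┄╬▲╬█┄┄
·┄█─╬░─··
·─┄─░┄─··
·········
·········

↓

·─┄┄──┄╬█
·─█┄┄┄┄╬┄
·┄┄┄█┄╬╬╬
·╬┄╬┄╬█┄┄
·┄█─▲░─··
·─┄─░┄─··
··░┄┄┄─··
·········
·········

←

··─┄┄──┄╬
··─█┄┄┄┄╬
··┄┄┄█┄╬╬
··╬┄╬┄╬█┄
··┄█▲╬░─·
··─┄─░┄─·
··┄░┄┄┄─·
·········
·········

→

·─┄┄──┄╬█
·─█┄┄┄┄╬┄
·┄┄┄█┄╬╬╬
·╬┄╬┄╬█┄┄
·┄█─▲░─··
·─┄─░┄─··
·┄░┄┄┄─··
·········
·········

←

··─┄┄──┄╬
··─█┄┄┄┄╬
··┄┄┄█┄╬╬
··╬┄╬┄╬█┄
··┄█▲╬░─·
··─┄─░┄─·
··┄░┄┄┄─·
·········
·········

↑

··┄┄╬░┄┄╬
··─┄┄──┄╬
··─█┄┄┄┄╬
··┄┄┄█┄╬╬
··╬┄▲┄╬█┄
··┄█─╬░─·
··─┄─░┄─·
··┄░┄┄┄─·
·········


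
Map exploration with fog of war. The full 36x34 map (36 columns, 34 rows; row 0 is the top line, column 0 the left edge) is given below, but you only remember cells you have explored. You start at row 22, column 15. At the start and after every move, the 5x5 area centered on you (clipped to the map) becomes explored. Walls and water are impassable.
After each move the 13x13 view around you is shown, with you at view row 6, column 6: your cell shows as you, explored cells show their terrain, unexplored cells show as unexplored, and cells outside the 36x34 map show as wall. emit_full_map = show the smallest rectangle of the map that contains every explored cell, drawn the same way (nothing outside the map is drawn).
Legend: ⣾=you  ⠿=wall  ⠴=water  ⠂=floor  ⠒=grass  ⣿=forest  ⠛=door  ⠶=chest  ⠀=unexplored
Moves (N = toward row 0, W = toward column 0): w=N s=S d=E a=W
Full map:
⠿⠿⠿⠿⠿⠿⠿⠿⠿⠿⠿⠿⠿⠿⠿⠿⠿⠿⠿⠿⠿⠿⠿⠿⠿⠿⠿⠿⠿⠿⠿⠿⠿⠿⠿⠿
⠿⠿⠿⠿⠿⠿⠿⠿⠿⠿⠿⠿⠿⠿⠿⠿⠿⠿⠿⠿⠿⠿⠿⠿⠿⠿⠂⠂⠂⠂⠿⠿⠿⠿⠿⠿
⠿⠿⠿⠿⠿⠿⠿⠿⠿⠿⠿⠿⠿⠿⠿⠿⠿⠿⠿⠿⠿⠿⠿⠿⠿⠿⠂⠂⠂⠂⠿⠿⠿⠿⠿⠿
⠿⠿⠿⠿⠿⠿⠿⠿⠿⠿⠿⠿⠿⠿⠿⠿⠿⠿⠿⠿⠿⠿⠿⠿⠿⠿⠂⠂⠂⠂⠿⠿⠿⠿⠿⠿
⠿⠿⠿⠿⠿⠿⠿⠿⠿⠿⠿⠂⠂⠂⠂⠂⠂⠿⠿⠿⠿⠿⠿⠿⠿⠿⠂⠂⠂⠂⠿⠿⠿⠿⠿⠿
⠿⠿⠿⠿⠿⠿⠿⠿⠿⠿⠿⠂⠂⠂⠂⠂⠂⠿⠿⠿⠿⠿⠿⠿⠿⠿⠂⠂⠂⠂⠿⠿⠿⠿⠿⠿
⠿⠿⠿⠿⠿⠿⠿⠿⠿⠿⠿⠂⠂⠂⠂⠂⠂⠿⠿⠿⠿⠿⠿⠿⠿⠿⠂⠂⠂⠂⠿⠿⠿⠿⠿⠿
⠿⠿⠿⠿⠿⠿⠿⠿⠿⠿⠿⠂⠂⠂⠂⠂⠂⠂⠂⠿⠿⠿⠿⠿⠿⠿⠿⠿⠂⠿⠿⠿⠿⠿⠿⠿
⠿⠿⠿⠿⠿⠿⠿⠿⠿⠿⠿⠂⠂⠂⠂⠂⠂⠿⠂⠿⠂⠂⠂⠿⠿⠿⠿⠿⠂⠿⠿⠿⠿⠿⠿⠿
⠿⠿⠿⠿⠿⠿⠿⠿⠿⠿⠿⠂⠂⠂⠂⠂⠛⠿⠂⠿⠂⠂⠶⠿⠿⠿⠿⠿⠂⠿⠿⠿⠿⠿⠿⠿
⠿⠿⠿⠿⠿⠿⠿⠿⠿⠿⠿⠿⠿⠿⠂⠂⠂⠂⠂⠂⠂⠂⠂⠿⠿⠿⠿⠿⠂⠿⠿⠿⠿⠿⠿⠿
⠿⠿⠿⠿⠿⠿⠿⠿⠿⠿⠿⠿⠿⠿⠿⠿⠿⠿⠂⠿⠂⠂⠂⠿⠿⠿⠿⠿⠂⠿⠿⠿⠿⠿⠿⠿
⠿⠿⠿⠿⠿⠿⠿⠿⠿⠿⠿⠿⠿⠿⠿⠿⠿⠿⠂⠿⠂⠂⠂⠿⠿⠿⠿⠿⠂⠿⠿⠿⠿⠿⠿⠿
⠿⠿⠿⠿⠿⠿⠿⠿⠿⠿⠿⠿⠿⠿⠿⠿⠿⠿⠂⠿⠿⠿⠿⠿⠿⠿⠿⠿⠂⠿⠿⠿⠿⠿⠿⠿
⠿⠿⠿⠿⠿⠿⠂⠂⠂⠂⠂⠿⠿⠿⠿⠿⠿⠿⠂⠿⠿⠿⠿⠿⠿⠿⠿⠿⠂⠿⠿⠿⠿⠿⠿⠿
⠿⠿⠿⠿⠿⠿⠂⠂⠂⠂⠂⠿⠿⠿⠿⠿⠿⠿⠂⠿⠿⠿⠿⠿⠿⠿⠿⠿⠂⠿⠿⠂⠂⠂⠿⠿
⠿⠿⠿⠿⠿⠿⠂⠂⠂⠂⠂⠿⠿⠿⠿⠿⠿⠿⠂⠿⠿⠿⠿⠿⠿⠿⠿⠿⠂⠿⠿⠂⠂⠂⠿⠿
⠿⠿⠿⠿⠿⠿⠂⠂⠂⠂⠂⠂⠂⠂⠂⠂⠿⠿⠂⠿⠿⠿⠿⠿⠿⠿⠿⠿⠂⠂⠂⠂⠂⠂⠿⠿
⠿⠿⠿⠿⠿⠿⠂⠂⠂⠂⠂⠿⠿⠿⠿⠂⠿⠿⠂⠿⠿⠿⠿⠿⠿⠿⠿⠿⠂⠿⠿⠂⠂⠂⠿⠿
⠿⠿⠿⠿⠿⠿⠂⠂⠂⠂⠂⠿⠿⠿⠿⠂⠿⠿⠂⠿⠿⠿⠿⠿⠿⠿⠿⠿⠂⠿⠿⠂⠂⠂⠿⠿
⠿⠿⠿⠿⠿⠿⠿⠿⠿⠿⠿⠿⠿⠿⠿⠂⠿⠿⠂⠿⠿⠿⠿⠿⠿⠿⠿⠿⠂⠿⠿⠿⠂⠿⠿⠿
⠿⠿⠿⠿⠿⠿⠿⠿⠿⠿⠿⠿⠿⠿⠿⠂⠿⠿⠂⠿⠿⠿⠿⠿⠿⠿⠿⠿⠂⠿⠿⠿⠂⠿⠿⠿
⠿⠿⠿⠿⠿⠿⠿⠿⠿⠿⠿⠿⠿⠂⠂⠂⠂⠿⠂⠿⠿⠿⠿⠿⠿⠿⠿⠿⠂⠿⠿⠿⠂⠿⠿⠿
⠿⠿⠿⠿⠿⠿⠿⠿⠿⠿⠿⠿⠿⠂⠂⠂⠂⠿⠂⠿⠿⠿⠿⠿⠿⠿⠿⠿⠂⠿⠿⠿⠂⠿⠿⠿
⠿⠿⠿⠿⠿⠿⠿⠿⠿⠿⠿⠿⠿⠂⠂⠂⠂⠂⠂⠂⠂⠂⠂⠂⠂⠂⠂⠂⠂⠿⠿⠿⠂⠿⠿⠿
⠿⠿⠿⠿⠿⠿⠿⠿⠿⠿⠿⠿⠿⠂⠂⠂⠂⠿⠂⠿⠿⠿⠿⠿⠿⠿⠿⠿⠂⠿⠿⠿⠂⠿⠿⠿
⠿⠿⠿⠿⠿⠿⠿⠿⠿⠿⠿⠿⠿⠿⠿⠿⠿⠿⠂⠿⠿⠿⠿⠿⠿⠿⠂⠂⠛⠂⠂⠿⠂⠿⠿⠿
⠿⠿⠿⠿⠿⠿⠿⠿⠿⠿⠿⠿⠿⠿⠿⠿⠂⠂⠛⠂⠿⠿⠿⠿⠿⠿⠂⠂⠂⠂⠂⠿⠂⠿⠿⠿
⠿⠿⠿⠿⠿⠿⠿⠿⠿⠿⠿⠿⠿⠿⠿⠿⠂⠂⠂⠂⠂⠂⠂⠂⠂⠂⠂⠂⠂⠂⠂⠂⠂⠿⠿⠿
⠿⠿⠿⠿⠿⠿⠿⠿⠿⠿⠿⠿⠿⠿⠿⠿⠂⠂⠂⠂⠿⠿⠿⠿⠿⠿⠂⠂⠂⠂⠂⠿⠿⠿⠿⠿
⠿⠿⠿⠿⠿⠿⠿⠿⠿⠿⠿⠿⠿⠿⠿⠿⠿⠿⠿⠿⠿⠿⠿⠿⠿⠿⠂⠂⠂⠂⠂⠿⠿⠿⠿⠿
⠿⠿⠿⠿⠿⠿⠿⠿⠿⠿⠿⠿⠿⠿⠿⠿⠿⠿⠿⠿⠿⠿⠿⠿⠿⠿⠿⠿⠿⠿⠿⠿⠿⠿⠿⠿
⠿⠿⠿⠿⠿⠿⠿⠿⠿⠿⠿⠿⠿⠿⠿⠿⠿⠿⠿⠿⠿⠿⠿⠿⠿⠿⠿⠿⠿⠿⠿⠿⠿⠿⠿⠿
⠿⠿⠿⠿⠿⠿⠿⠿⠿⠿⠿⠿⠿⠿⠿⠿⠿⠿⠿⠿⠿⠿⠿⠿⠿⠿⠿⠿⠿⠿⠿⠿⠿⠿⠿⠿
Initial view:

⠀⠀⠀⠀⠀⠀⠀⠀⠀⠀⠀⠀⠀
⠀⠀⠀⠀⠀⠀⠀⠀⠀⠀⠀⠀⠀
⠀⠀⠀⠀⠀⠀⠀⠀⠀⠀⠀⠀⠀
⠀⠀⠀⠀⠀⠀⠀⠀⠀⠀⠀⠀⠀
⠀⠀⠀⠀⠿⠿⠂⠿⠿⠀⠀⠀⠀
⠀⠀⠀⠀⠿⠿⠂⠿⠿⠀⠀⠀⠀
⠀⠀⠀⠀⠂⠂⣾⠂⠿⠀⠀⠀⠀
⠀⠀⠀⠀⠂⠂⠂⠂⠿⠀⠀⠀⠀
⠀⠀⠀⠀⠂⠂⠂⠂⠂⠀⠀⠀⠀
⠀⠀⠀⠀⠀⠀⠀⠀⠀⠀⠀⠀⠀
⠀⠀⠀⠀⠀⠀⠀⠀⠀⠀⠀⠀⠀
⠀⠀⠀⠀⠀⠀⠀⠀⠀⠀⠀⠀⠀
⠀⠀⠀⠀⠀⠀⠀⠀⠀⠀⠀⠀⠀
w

⠀⠀⠀⠀⠀⠀⠀⠀⠀⠀⠀⠀⠀
⠀⠀⠀⠀⠀⠀⠀⠀⠀⠀⠀⠀⠀
⠀⠀⠀⠀⠀⠀⠀⠀⠀⠀⠀⠀⠀
⠀⠀⠀⠀⠀⠀⠀⠀⠀⠀⠀⠀⠀
⠀⠀⠀⠀⠿⠿⠂⠿⠿⠀⠀⠀⠀
⠀⠀⠀⠀⠿⠿⠂⠿⠿⠀⠀⠀⠀
⠀⠀⠀⠀⠿⠿⣾⠿⠿⠀⠀⠀⠀
⠀⠀⠀⠀⠂⠂⠂⠂⠿⠀⠀⠀⠀
⠀⠀⠀⠀⠂⠂⠂⠂⠿⠀⠀⠀⠀
⠀⠀⠀⠀⠂⠂⠂⠂⠂⠀⠀⠀⠀
⠀⠀⠀⠀⠀⠀⠀⠀⠀⠀⠀⠀⠀
⠀⠀⠀⠀⠀⠀⠀⠀⠀⠀⠀⠀⠀
⠀⠀⠀⠀⠀⠀⠀⠀⠀⠀⠀⠀⠀

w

⠀⠀⠀⠀⠀⠀⠀⠀⠀⠀⠀⠀⠀
⠀⠀⠀⠀⠀⠀⠀⠀⠀⠀⠀⠀⠀
⠀⠀⠀⠀⠀⠀⠀⠀⠀⠀⠀⠀⠀
⠀⠀⠀⠀⠀⠀⠀⠀⠀⠀⠀⠀⠀
⠀⠀⠀⠀⠿⠿⠂⠿⠿⠀⠀⠀⠀
⠀⠀⠀⠀⠿⠿⠂⠿⠿⠀⠀⠀⠀
⠀⠀⠀⠀⠿⠿⣾⠿⠿⠀⠀⠀⠀
⠀⠀⠀⠀⠿⠿⠂⠿⠿⠀⠀⠀⠀
⠀⠀⠀⠀⠂⠂⠂⠂⠿⠀⠀⠀⠀
⠀⠀⠀⠀⠂⠂⠂⠂⠿⠀⠀⠀⠀
⠀⠀⠀⠀⠂⠂⠂⠂⠂⠀⠀⠀⠀
⠀⠀⠀⠀⠀⠀⠀⠀⠀⠀⠀⠀⠀
⠀⠀⠀⠀⠀⠀⠀⠀⠀⠀⠀⠀⠀

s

⠀⠀⠀⠀⠀⠀⠀⠀⠀⠀⠀⠀⠀
⠀⠀⠀⠀⠀⠀⠀⠀⠀⠀⠀⠀⠀
⠀⠀⠀⠀⠀⠀⠀⠀⠀⠀⠀⠀⠀
⠀⠀⠀⠀⠿⠿⠂⠿⠿⠀⠀⠀⠀
⠀⠀⠀⠀⠿⠿⠂⠿⠿⠀⠀⠀⠀
⠀⠀⠀⠀⠿⠿⠂⠿⠿⠀⠀⠀⠀
⠀⠀⠀⠀⠿⠿⣾⠿⠿⠀⠀⠀⠀
⠀⠀⠀⠀⠂⠂⠂⠂⠿⠀⠀⠀⠀
⠀⠀⠀⠀⠂⠂⠂⠂⠿⠀⠀⠀⠀
⠀⠀⠀⠀⠂⠂⠂⠂⠂⠀⠀⠀⠀
⠀⠀⠀⠀⠀⠀⠀⠀⠀⠀⠀⠀⠀
⠀⠀⠀⠀⠀⠀⠀⠀⠀⠀⠀⠀⠀
⠀⠀⠀⠀⠀⠀⠀⠀⠀⠀⠀⠀⠀

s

⠀⠀⠀⠀⠀⠀⠀⠀⠀⠀⠀⠀⠀
⠀⠀⠀⠀⠀⠀⠀⠀⠀⠀⠀⠀⠀
⠀⠀⠀⠀⠿⠿⠂⠿⠿⠀⠀⠀⠀
⠀⠀⠀⠀⠿⠿⠂⠿⠿⠀⠀⠀⠀
⠀⠀⠀⠀⠿⠿⠂⠿⠿⠀⠀⠀⠀
⠀⠀⠀⠀⠿⠿⠂⠿⠿⠀⠀⠀⠀
⠀⠀⠀⠀⠂⠂⣾⠂⠿⠀⠀⠀⠀
⠀⠀⠀⠀⠂⠂⠂⠂⠿⠀⠀⠀⠀
⠀⠀⠀⠀⠂⠂⠂⠂⠂⠀⠀⠀⠀
⠀⠀⠀⠀⠀⠀⠀⠀⠀⠀⠀⠀⠀
⠀⠀⠀⠀⠀⠀⠀⠀⠀⠀⠀⠀⠀
⠀⠀⠀⠀⠀⠀⠀⠀⠀⠀⠀⠀⠀
⠀⠀⠀⠀⠀⠀⠀⠀⠀⠀⠀⠀⠀

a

⠀⠀⠀⠀⠀⠀⠀⠀⠀⠀⠀⠀⠀
⠀⠀⠀⠀⠀⠀⠀⠀⠀⠀⠀⠀⠀
⠀⠀⠀⠀⠀⠿⠿⠂⠿⠿⠀⠀⠀
⠀⠀⠀⠀⠀⠿⠿⠂⠿⠿⠀⠀⠀
⠀⠀⠀⠀⠿⠿⠿⠂⠿⠿⠀⠀⠀
⠀⠀⠀⠀⠿⠿⠿⠂⠿⠿⠀⠀⠀
⠀⠀⠀⠀⠿⠂⣾⠂⠂⠿⠀⠀⠀
⠀⠀⠀⠀⠿⠂⠂⠂⠂⠿⠀⠀⠀
⠀⠀⠀⠀⠿⠂⠂⠂⠂⠂⠀⠀⠀
⠀⠀⠀⠀⠀⠀⠀⠀⠀⠀⠀⠀⠀
⠀⠀⠀⠀⠀⠀⠀⠀⠀⠀⠀⠀⠀
⠀⠀⠀⠀⠀⠀⠀⠀⠀⠀⠀⠀⠀
⠀⠀⠀⠀⠀⠀⠀⠀⠀⠀⠀⠀⠀

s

⠀⠀⠀⠀⠀⠀⠀⠀⠀⠀⠀⠀⠀
⠀⠀⠀⠀⠀⠿⠿⠂⠿⠿⠀⠀⠀
⠀⠀⠀⠀⠀⠿⠿⠂⠿⠿⠀⠀⠀
⠀⠀⠀⠀⠿⠿⠿⠂⠿⠿⠀⠀⠀
⠀⠀⠀⠀⠿⠿⠿⠂⠿⠿⠀⠀⠀
⠀⠀⠀⠀⠿⠂⠂⠂⠂⠿⠀⠀⠀
⠀⠀⠀⠀⠿⠂⣾⠂⠂⠿⠀⠀⠀
⠀⠀⠀⠀⠿⠂⠂⠂⠂⠂⠀⠀⠀
⠀⠀⠀⠀⠿⠂⠂⠂⠂⠀⠀⠀⠀
⠀⠀⠀⠀⠀⠀⠀⠀⠀⠀⠀⠀⠀
⠀⠀⠀⠀⠀⠀⠀⠀⠀⠀⠀⠀⠀
⠀⠀⠀⠀⠀⠀⠀⠀⠀⠀⠀⠀⠀
⠀⠀⠀⠀⠀⠀⠀⠀⠀⠀⠀⠀⠀

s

⠀⠀⠀⠀⠀⠿⠿⠂⠿⠿⠀⠀⠀
⠀⠀⠀⠀⠀⠿⠿⠂⠿⠿⠀⠀⠀
⠀⠀⠀⠀⠿⠿⠿⠂⠿⠿⠀⠀⠀
⠀⠀⠀⠀⠿⠿⠿⠂⠿⠿⠀⠀⠀
⠀⠀⠀⠀⠿⠂⠂⠂⠂⠿⠀⠀⠀
⠀⠀⠀⠀⠿⠂⠂⠂⠂⠿⠀⠀⠀
⠀⠀⠀⠀⠿⠂⣾⠂⠂⠂⠀⠀⠀
⠀⠀⠀⠀⠿⠂⠂⠂⠂⠀⠀⠀⠀
⠀⠀⠀⠀⠿⠿⠿⠿⠿⠀⠀⠀⠀
⠀⠀⠀⠀⠀⠀⠀⠀⠀⠀⠀⠀⠀
⠀⠀⠀⠀⠀⠀⠀⠀⠀⠀⠀⠀⠀
⠀⠀⠀⠀⠀⠀⠀⠀⠀⠀⠀⠀⠀
⠀⠀⠀⠀⠀⠀⠀⠀⠀⠀⠀⠀⠀

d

⠀⠀⠀⠀⠿⠿⠂⠿⠿⠀⠀⠀⠀
⠀⠀⠀⠀⠿⠿⠂⠿⠿⠀⠀⠀⠀
⠀⠀⠀⠿⠿⠿⠂⠿⠿⠀⠀⠀⠀
⠀⠀⠀⠿⠿⠿⠂⠿⠿⠀⠀⠀⠀
⠀⠀⠀⠿⠂⠂⠂⠂⠿⠀⠀⠀⠀
⠀⠀⠀⠿⠂⠂⠂⠂⠿⠀⠀⠀⠀
⠀⠀⠀⠿⠂⠂⣾⠂⠂⠀⠀⠀⠀
⠀⠀⠀⠿⠂⠂⠂⠂⠿⠀⠀⠀⠀
⠀⠀⠀⠿⠿⠿⠿⠿⠿⠀⠀⠀⠀
⠀⠀⠀⠀⠀⠀⠀⠀⠀⠀⠀⠀⠀
⠀⠀⠀⠀⠀⠀⠀⠀⠀⠀⠀⠀⠀
⠀⠀⠀⠀⠀⠀⠀⠀⠀⠀⠀⠀⠀
⠀⠀⠀⠀⠀⠀⠀⠀⠀⠀⠀⠀⠀

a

⠀⠀⠀⠀⠀⠿⠿⠂⠿⠿⠀⠀⠀
⠀⠀⠀⠀⠀⠿⠿⠂⠿⠿⠀⠀⠀
⠀⠀⠀⠀⠿⠿⠿⠂⠿⠿⠀⠀⠀
⠀⠀⠀⠀⠿⠿⠿⠂⠿⠿⠀⠀⠀
⠀⠀⠀⠀⠿⠂⠂⠂⠂⠿⠀⠀⠀
⠀⠀⠀⠀⠿⠂⠂⠂⠂⠿⠀⠀⠀
⠀⠀⠀⠀⠿⠂⣾⠂⠂⠂⠀⠀⠀
⠀⠀⠀⠀⠿⠂⠂⠂⠂⠿⠀⠀⠀
⠀⠀⠀⠀⠿⠿⠿⠿⠿⠿⠀⠀⠀
⠀⠀⠀⠀⠀⠀⠀⠀⠀⠀⠀⠀⠀
⠀⠀⠀⠀⠀⠀⠀⠀⠀⠀⠀⠀⠀
⠀⠀⠀⠀⠀⠀⠀⠀⠀⠀⠀⠀⠀
⠀⠀⠀⠀⠀⠀⠀⠀⠀⠀⠀⠀⠀

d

⠀⠀⠀⠀⠿⠿⠂⠿⠿⠀⠀⠀⠀
⠀⠀⠀⠀⠿⠿⠂⠿⠿⠀⠀⠀⠀
⠀⠀⠀⠿⠿⠿⠂⠿⠿⠀⠀⠀⠀
⠀⠀⠀⠿⠿⠿⠂⠿⠿⠀⠀⠀⠀
⠀⠀⠀⠿⠂⠂⠂⠂⠿⠀⠀⠀⠀
⠀⠀⠀⠿⠂⠂⠂⠂⠿⠀⠀⠀⠀
⠀⠀⠀⠿⠂⠂⣾⠂⠂⠀⠀⠀⠀
⠀⠀⠀⠿⠂⠂⠂⠂⠿⠀⠀⠀⠀
⠀⠀⠀⠿⠿⠿⠿⠿⠿⠀⠀⠀⠀
⠀⠀⠀⠀⠀⠀⠀⠀⠀⠀⠀⠀⠀
⠀⠀⠀⠀⠀⠀⠀⠀⠀⠀⠀⠀⠀
⠀⠀⠀⠀⠀⠀⠀⠀⠀⠀⠀⠀⠀
⠀⠀⠀⠀⠀⠀⠀⠀⠀⠀⠀⠀⠀

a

⠀⠀⠀⠀⠀⠿⠿⠂⠿⠿⠀⠀⠀
⠀⠀⠀⠀⠀⠿⠿⠂⠿⠿⠀⠀⠀
⠀⠀⠀⠀⠿⠿⠿⠂⠿⠿⠀⠀⠀
⠀⠀⠀⠀⠿⠿⠿⠂⠿⠿⠀⠀⠀
⠀⠀⠀⠀⠿⠂⠂⠂⠂⠿⠀⠀⠀
⠀⠀⠀⠀⠿⠂⠂⠂⠂⠿⠀⠀⠀
⠀⠀⠀⠀⠿⠂⣾⠂⠂⠂⠀⠀⠀
⠀⠀⠀⠀⠿⠂⠂⠂⠂⠿⠀⠀⠀
⠀⠀⠀⠀⠿⠿⠿⠿⠿⠿⠀⠀⠀
⠀⠀⠀⠀⠀⠀⠀⠀⠀⠀⠀⠀⠀
⠀⠀⠀⠀⠀⠀⠀⠀⠀⠀⠀⠀⠀
⠀⠀⠀⠀⠀⠀⠀⠀⠀⠀⠀⠀⠀
⠀⠀⠀⠀⠀⠀⠀⠀⠀⠀⠀⠀⠀

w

⠀⠀⠀⠀⠀⠀⠀⠀⠀⠀⠀⠀⠀
⠀⠀⠀⠀⠀⠿⠿⠂⠿⠿⠀⠀⠀
⠀⠀⠀⠀⠀⠿⠿⠂⠿⠿⠀⠀⠀
⠀⠀⠀⠀⠿⠿⠿⠂⠿⠿⠀⠀⠀
⠀⠀⠀⠀⠿⠿⠿⠂⠿⠿⠀⠀⠀
⠀⠀⠀⠀⠿⠂⠂⠂⠂⠿⠀⠀⠀
⠀⠀⠀⠀⠿⠂⣾⠂⠂⠿⠀⠀⠀
⠀⠀⠀⠀⠿⠂⠂⠂⠂⠂⠀⠀⠀
⠀⠀⠀⠀⠿⠂⠂⠂⠂⠿⠀⠀⠀
⠀⠀⠀⠀⠿⠿⠿⠿⠿⠿⠀⠀⠀
⠀⠀⠀⠀⠀⠀⠀⠀⠀⠀⠀⠀⠀
⠀⠀⠀⠀⠀⠀⠀⠀⠀⠀⠀⠀⠀
⠀⠀⠀⠀⠀⠀⠀⠀⠀⠀⠀⠀⠀

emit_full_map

⠀⠿⠿⠂⠿⠿
⠀⠿⠿⠂⠿⠿
⠿⠿⠿⠂⠿⠿
⠿⠿⠿⠂⠿⠿
⠿⠂⠂⠂⠂⠿
⠿⠂⣾⠂⠂⠿
⠿⠂⠂⠂⠂⠂
⠿⠂⠂⠂⠂⠿
⠿⠿⠿⠿⠿⠿

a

⠀⠀⠀⠀⠀⠀⠀⠀⠀⠀⠀⠀⠀
⠀⠀⠀⠀⠀⠀⠿⠿⠂⠿⠿⠀⠀
⠀⠀⠀⠀⠀⠀⠿⠿⠂⠿⠿⠀⠀
⠀⠀⠀⠀⠀⠿⠿⠿⠂⠿⠿⠀⠀
⠀⠀⠀⠀⠿⠿⠿⠿⠂⠿⠿⠀⠀
⠀⠀⠀⠀⠿⠿⠂⠂⠂⠂⠿⠀⠀
⠀⠀⠀⠀⠿⠿⣾⠂⠂⠂⠿⠀⠀
⠀⠀⠀⠀⠿⠿⠂⠂⠂⠂⠂⠀⠀
⠀⠀⠀⠀⠿⠿⠂⠂⠂⠂⠿⠀⠀
⠀⠀⠀⠀⠀⠿⠿⠿⠿⠿⠿⠀⠀
⠀⠀⠀⠀⠀⠀⠀⠀⠀⠀⠀⠀⠀
⠀⠀⠀⠀⠀⠀⠀⠀⠀⠀⠀⠀⠀
⠀⠀⠀⠀⠀⠀⠀⠀⠀⠀⠀⠀⠀

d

⠀⠀⠀⠀⠀⠀⠀⠀⠀⠀⠀⠀⠀
⠀⠀⠀⠀⠀⠿⠿⠂⠿⠿⠀⠀⠀
⠀⠀⠀⠀⠀⠿⠿⠂⠿⠿⠀⠀⠀
⠀⠀⠀⠀⠿⠿⠿⠂⠿⠿⠀⠀⠀
⠀⠀⠀⠿⠿⠿⠿⠂⠿⠿⠀⠀⠀
⠀⠀⠀⠿⠿⠂⠂⠂⠂⠿⠀⠀⠀
⠀⠀⠀⠿⠿⠂⣾⠂⠂⠿⠀⠀⠀
⠀⠀⠀⠿⠿⠂⠂⠂⠂⠂⠀⠀⠀
⠀⠀⠀⠿⠿⠂⠂⠂⠂⠿⠀⠀⠀
⠀⠀⠀⠀⠿⠿⠿⠿⠿⠿⠀⠀⠀
⠀⠀⠀⠀⠀⠀⠀⠀⠀⠀⠀⠀⠀
⠀⠀⠀⠀⠀⠀⠀⠀⠀⠀⠀⠀⠀
⠀⠀⠀⠀⠀⠀⠀⠀⠀⠀⠀⠀⠀

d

⠀⠀⠀⠀⠀⠀⠀⠀⠀⠀⠀⠀⠀
⠀⠀⠀⠀⠿⠿⠂⠿⠿⠀⠀⠀⠀
⠀⠀⠀⠀⠿⠿⠂⠿⠿⠀⠀⠀⠀
⠀⠀⠀⠿⠿⠿⠂⠿⠿⠀⠀⠀⠀
⠀⠀⠿⠿⠿⠿⠂⠿⠿⠀⠀⠀⠀
⠀⠀⠿⠿⠂⠂⠂⠂⠿⠀⠀⠀⠀
⠀⠀⠿⠿⠂⠂⣾⠂⠿⠀⠀⠀⠀
⠀⠀⠿⠿⠂⠂⠂⠂⠂⠀⠀⠀⠀
⠀⠀⠿⠿⠂⠂⠂⠂⠿⠀⠀⠀⠀
⠀⠀⠀⠿⠿⠿⠿⠿⠿⠀⠀⠀⠀
⠀⠀⠀⠀⠀⠀⠀⠀⠀⠀⠀⠀⠀
⠀⠀⠀⠀⠀⠀⠀⠀⠀⠀⠀⠀⠀
⠀⠀⠀⠀⠀⠀⠀⠀⠀⠀⠀⠀⠀

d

⠀⠀⠀⠀⠀⠀⠀⠀⠀⠀⠀⠀⠀
⠀⠀⠀⠿⠿⠂⠿⠿⠀⠀⠀⠀⠀
⠀⠀⠀⠿⠿⠂⠿⠿⠀⠀⠀⠀⠀
⠀⠀⠿⠿⠿⠂⠿⠿⠀⠀⠀⠀⠀
⠀⠿⠿⠿⠿⠂⠿⠿⠂⠀⠀⠀⠀
⠀⠿⠿⠂⠂⠂⠂⠿⠂⠀⠀⠀⠀
⠀⠿⠿⠂⠂⠂⣾⠿⠂⠀⠀⠀⠀
⠀⠿⠿⠂⠂⠂⠂⠂⠂⠀⠀⠀⠀
⠀⠿⠿⠂⠂⠂⠂⠿⠂⠀⠀⠀⠀
⠀⠀⠿⠿⠿⠿⠿⠿⠀⠀⠀⠀⠀
⠀⠀⠀⠀⠀⠀⠀⠀⠀⠀⠀⠀⠀
⠀⠀⠀⠀⠀⠀⠀⠀⠀⠀⠀⠀⠀
⠀⠀⠀⠀⠀⠀⠀⠀⠀⠀⠀⠀⠀

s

⠀⠀⠀⠿⠿⠂⠿⠿⠀⠀⠀⠀⠀
⠀⠀⠀⠿⠿⠂⠿⠿⠀⠀⠀⠀⠀
⠀⠀⠿⠿⠿⠂⠿⠿⠀⠀⠀⠀⠀
⠀⠿⠿⠿⠿⠂⠿⠿⠂⠀⠀⠀⠀
⠀⠿⠿⠂⠂⠂⠂⠿⠂⠀⠀⠀⠀
⠀⠿⠿⠂⠂⠂⠂⠿⠂⠀⠀⠀⠀
⠀⠿⠿⠂⠂⠂⣾⠂⠂⠀⠀⠀⠀
⠀⠿⠿⠂⠂⠂⠂⠿⠂⠀⠀⠀⠀
⠀⠀⠿⠿⠿⠿⠿⠿⠂⠀⠀⠀⠀
⠀⠀⠀⠀⠀⠀⠀⠀⠀⠀⠀⠀⠀
⠀⠀⠀⠀⠀⠀⠀⠀⠀⠀⠀⠀⠀
⠀⠀⠀⠀⠀⠀⠀⠀⠀⠀⠀⠀⠀
⠀⠀⠀⠀⠀⠀⠀⠀⠀⠀⠀⠀⠀

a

⠀⠀⠀⠀⠿⠿⠂⠿⠿⠀⠀⠀⠀
⠀⠀⠀⠀⠿⠿⠂⠿⠿⠀⠀⠀⠀
⠀⠀⠀⠿⠿⠿⠂⠿⠿⠀⠀⠀⠀
⠀⠀⠿⠿⠿⠿⠂⠿⠿⠂⠀⠀⠀
⠀⠀⠿⠿⠂⠂⠂⠂⠿⠂⠀⠀⠀
⠀⠀⠿⠿⠂⠂⠂⠂⠿⠂⠀⠀⠀
⠀⠀⠿⠿⠂⠂⣾⠂⠂⠂⠀⠀⠀
⠀⠀⠿⠿⠂⠂⠂⠂⠿⠂⠀⠀⠀
⠀⠀⠀⠿⠿⠿⠿⠿⠿⠂⠀⠀⠀
⠀⠀⠀⠀⠀⠀⠀⠀⠀⠀⠀⠀⠀
⠀⠀⠀⠀⠀⠀⠀⠀⠀⠀⠀⠀⠀
⠀⠀⠀⠀⠀⠀⠀⠀⠀⠀⠀⠀⠀
⠀⠀⠀⠀⠀⠀⠀⠀⠀⠀⠀⠀⠀

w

⠀⠀⠀⠀⠀⠀⠀⠀⠀⠀⠀⠀⠀
⠀⠀⠀⠀⠿⠿⠂⠿⠿⠀⠀⠀⠀
⠀⠀⠀⠀⠿⠿⠂⠿⠿⠀⠀⠀⠀
⠀⠀⠀⠿⠿⠿⠂⠿⠿⠀⠀⠀⠀
⠀⠀⠿⠿⠿⠿⠂⠿⠿⠂⠀⠀⠀
⠀⠀⠿⠿⠂⠂⠂⠂⠿⠂⠀⠀⠀
⠀⠀⠿⠿⠂⠂⣾⠂⠿⠂⠀⠀⠀
⠀⠀⠿⠿⠂⠂⠂⠂⠂⠂⠀⠀⠀
⠀⠀⠿⠿⠂⠂⠂⠂⠿⠂⠀⠀⠀
⠀⠀⠀⠿⠿⠿⠿⠿⠿⠂⠀⠀⠀
⠀⠀⠀⠀⠀⠀⠀⠀⠀⠀⠀⠀⠀
⠀⠀⠀⠀⠀⠀⠀⠀⠀⠀⠀⠀⠀
⠀⠀⠀⠀⠀⠀⠀⠀⠀⠀⠀⠀⠀

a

⠀⠀⠀⠀⠀⠀⠀⠀⠀⠀⠀⠀⠀
⠀⠀⠀⠀⠀⠿⠿⠂⠿⠿⠀⠀⠀
⠀⠀⠀⠀⠀⠿⠿⠂⠿⠿⠀⠀⠀
⠀⠀⠀⠀⠿⠿⠿⠂⠿⠿⠀⠀⠀
⠀⠀⠀⠿⠿⠿⠿⠂⠿⠿⠂⠀⠀
⠀⠀⠀⠿⠿⠂⠂⠂⠂⠿⠂⠀⠀
⠀⠀⠀⠿⠿⠂⣾⠂⠂⠿⠂⠀⠀
⠀⠀⠀⠿⠿⠂⠂⠂⠂⠂⠂⠀⠀
⠀⠀⠀⠿⠿⠂⠂⠂⠂⠿⠂⠀⠀
⠀⠀⠀⠀⠿⠿⠿⠿⠿⠿⠂⠀⠀
⠀⠀⠀⠀⠀⠀⠀⠀⠀⠀⠀⠀⠀
⠀⠀⠀⠀⠀⠀⠀⠀⠀⠀⠀⠀⠀
⠀⠀⠀⠀⠀⠀⠀⠀⠀⠀⠀⠀⠀

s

⠀⠀⠀⠀⠀⠿⠿⠂⠿⠿⠀⠀⠀
⠀⠀⠀⠀⠀⠿⠿⠂⠿⠿⠀⠀⠀
⠀⠀⠀⠀⠿⠿⠿⠂⠿⠿⠀⠀⠀
⠀⠀⠀⠿⠿⠿⠿⠂⠿⠿⠂⠀⠀
⠀⠀⠀⠿⠿⠂⠂⠂⠂⠿⠂⠀⠀
⠀⠀⠀⠿⠿⠂⠂⠂⠂⠿⠂⠀⠀
⠀⠀⠀⠿⠿⠂⣾⠂⠂⠂⠂⠀⠀
⠀⠀⠀⠿⠿⠂⠂⠂⠂⠿⠂⠀⠀
⠀⠀⠀⠀⠿⠿⠿⠿⠿⠿⠂⠀⠀
⠀⠀⠀⠀⠀⠀⠀⠀⠀⠀⠀⠀⠀
⠀⠀⠀⠀⠀⠀⠀⠀⠀⠀⠀⠀⠀
⠀⠀⠀⠀⠀⠀⠀⠀⠀⠀⠀⠀⠀
⠀⠀⠀⠀⠀⠀⠀⠀⠀⠀⠀⠀⠀

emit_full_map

⠀⠀⠿⠿⠂⠿⠿⠀
⠀⠀⠿⠿⠂⠿⠿⠀
⠀⠿⠿⠿⠂⠿⠿⠀
⠿⠿⠿⠿⠂⠿⠿⠂
⠿⠿⠂⠂⠂⠂⠿⠂
⠿⠿⠂⠂⠂⠂⠿⠂
⠿⠿⠂⣾⠂⠂⠂⠂
⠿⠿⠂⠂⠂⠂⠿⠂
⠀⠿⠿⠿⠿⠿⠿⠂


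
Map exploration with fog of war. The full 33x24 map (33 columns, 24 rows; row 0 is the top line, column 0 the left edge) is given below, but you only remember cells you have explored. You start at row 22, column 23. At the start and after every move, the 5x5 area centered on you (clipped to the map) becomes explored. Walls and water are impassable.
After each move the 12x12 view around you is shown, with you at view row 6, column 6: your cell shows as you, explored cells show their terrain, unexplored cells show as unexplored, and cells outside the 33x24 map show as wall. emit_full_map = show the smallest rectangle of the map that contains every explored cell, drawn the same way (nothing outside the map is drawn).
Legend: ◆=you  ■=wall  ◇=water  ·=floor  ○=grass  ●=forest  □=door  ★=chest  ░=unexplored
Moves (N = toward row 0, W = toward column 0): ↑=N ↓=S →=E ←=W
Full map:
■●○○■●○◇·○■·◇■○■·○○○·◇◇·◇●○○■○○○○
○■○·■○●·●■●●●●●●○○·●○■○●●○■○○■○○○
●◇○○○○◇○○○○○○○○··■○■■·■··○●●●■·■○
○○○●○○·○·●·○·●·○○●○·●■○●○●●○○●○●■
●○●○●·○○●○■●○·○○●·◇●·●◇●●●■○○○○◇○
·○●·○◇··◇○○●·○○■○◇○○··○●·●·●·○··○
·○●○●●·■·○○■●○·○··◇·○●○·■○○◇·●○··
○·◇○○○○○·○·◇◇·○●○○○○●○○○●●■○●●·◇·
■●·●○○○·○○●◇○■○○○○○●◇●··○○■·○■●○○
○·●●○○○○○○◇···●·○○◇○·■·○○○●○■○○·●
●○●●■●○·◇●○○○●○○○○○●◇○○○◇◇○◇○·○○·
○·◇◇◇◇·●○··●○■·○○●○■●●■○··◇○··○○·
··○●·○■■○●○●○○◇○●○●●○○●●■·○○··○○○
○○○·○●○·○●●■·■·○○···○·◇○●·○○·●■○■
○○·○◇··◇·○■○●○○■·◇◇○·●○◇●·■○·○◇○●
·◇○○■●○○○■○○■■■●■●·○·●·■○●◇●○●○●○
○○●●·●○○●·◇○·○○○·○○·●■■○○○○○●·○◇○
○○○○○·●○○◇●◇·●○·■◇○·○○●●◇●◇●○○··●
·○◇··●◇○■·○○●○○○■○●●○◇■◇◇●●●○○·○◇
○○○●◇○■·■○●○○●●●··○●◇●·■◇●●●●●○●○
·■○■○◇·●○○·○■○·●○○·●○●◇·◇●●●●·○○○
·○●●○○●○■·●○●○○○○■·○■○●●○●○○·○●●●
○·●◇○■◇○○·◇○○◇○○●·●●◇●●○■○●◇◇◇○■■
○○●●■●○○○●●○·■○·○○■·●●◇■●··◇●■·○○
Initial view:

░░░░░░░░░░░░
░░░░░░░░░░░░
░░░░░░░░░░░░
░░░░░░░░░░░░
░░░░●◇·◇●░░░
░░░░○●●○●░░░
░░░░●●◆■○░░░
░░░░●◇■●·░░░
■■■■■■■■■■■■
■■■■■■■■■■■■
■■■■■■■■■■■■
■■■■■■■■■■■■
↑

░░░░░░░░░░░░
░░░░░░░░░░░░
░░░░░░░░░░░░
░░░░░░░░░░░░
░░░░●·■◇●░░░
░░░░●◇·◇●░░░
░░░░○●◆○●░░░
░░░░●●○■○░░░
░░░░●◇■●·░░░
■■■■■■■■■■■■
■■■■■■■■■■■■
■■■■■■■■■■■■

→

░░░░░░░░░░░░
░░░░░░░░░░░░
░░░░░░░░░░░░
░░░░░░░░░░░░
░░░●·■◇●●░░░
░░░●◇·◇●●░░░
░░░○●●◆●○░░░
░░░●●○■○●░░░
░░░●◇■●··░░░
■■■■■■■■■■■■
■■■■■■■■■■■■
■■■■■■■■■■■■

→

░░░░░░░░░░░░
░░░░░░░░░░░░
░░░░░░░░░░░░
░░░░░░░░░░░░
░░●·■◇●●●░░░
░░●◇·◇●●●░░░
░░○●●○◆○○░░░
░░●●○■○●◇░░░
░░●◇■●··◇░░░
■■■■■■■■■■■■
■■■■■■■■■■■■
■■■■■■■■■■■■

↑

░░░░░░░░░░░░
░░░░░░░░░░░░
░░░░░░░░░░░░
░░░░░░░░░░░░
░░░░◇◇●●●░░░
░░●·■◇●●●░░░
░░●◇·◇◆●●░░░
░░○●●○●○○░░░
░░●●○■○●◇░░░
░░●◇■●··◇░░░
■■■■■■■■■■■■
■■■■■■■■■■■■

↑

░░░░░░░░░░░░
░░░░░░░░░░░░
░░░░░░░░░░░░
░░░░░░░░░░░░
░░░░●◇●◇●░░░
░░░░◇◇●●●░░░
░░●·■◇◆●●░░░
░░●◇·◇●●●░░░
░░○●●○●○○░░░
░░●●○■○●◇░░░
░░●◇■●··◇░░░
■■■■■■■■■■■■

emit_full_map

░░●◇●◇●
░░◇◇●●●
●·■◇◆●●
●◇·◇●●●
○●●○●○○
●●○■○●◇
●◇■●··◇

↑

░░░░░░░░░░░░
░░░░░░░░░░░░
░░░░░░░░░░░░
░░░░░░░░░░░░
░░░░○○○○○░░░
░░░░●◇●◇●░░░
░░░░◇◇◆●●░░░
░░●·■◇●●●░░░
░░●◇·◇●●●░░░
░░○●●○●○○░░░
░░●●○■○●◇░░░
░░●◇■●··◇░░░

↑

░░░░░░░░░░░░
░░░░░░░░░░░░
░░░░░░░░░░░░
░░░░░░░░░░░░
░░░░■○●◇●░░░
░░░░○○○○○░░░
░░░░●◇◆◇●░░░
░░░░◇◇●●●░░░
░░●·■◇●●●░░░
░░●◇·◇●●●░░░
░░○●●○●○○░░░
░░●●○■○●◇░░░

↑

░░░░░░░░░░░░
░░░░░░░░░░░░
░░░░░░░░░░░░
░░░░░░░░░░░░
░░░░◇●·■○░░░
░░░░■○●◇●░░░
░░░░○○◆○○░░░
░░░░●◇●◇●░░░
░░░░◇◇●●●░░░
░░●·■◇●●●░░░
░░●◇·◇●●●░░░
░░○●●○●○○░░░

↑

░░░░░░░░░░░░
░░░░░░░░░░░░
░░░░░░░░░░░░
░░░░░░░░░░░░
░░░░○●·○○░░░
░░░░◇●·■○░░░
░░░░■○◆◇●░░░
░░░░○○○○○░░░
░░░░●◇●◇●░░░
░░░░◇◇●●●░░░
░░●·■◇●●●░░░
░░●◇·◇●●●░░░

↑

░░░░░░░░░░░░
░░░░░░░░░░░░
░░░░░░░░░░░░
░░░░░░░░░░░░
░░░░●■·○○░░░
░░░░○●·○○░░░
░░░░◇●◆■○░░░
░░░░■○●◇●░░░
░░░░○○○○○░░░
░░░░●◇●◇●░░░
░░░░◇◇●●●░░░
░░●·■◇●●●░░░

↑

░░░░░░░░░░░░
░░░░░░░░░░░░
░░░░░░░░░░░░
░░░░░░░░░░░░
░░░░○··◇○░░░
░░░░●■·○○░░░
░░░░○●◆○○░░░
░░░░◇●·■○░░░
░░░░■○●◇●░░░
░░░░○○○○○░░░
░░░░●◇●◇●░░░
░░░░◇◇●●●░░░

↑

░░░░░░░░░░░░
░░░░░░░░░░░░
░░░░░░░░░░░░
░░░░░░░░░░░░
░░░░○◇◇○◇░░░
░░░░○··◇○░░░
░░░░●■◆○○░░░
░░░░○●·○○░░░
░░░░◇●·■○░░░
░░░░■○●◇●░░░
░░░░○○○○○░░░
░░░░●◇●◇●░░░

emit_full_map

░░○◇◇○◇
░░○··◇○
░░●■◆○○
░░○●·○○
░░◇●·■○
░░■○●◇●
░░○○○○○
░░●◇●◇●
░░◇◇●●●
●·■◇●●●
●◇·◇●●●
○●●○●○○
●●○■○●◇
●◇■●··◇

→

░░░░░░░░░░░░
░░░░░░░░░░░░
░░░░░░░░░░░░
░░░░░░░░░░░░
░░░○◇◇○◇○░░░
░░░○··◇○·░░░
░░░●■·◆○·░░░
░░░○●·○○·░░░
░░░◇●·■○·░░░
░░░■○●◇●░░░░
░░░○○○○○░░░░
░░░●◇●◇●░░░░

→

░░░░░░░░░░░░
░░░░░░░░░░░░
░░░░░░░░░░░░
░░░░░░░░░░░░
░░○◇◇○◇○·░░░
░░○··◇○··░░░
░░●■·○◆··░░░
░░○●·○○·●░░░
░░◇●·■○·○░░░
░░■○●◇●░░░░░
░░○○○○○░░░░░
░░●◇●◇●░░░░░

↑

░░░░░░░░░░░░
░░░░░░░░░░░░
░░░░░░░░░░░░
░░░░░░░░░░░░
░░░░○●○■○░░░
░░○◇◇○◇○·░░░
░░○··◇◆··░░░
░░●■·○○··░░░
░░○●·○○·●░░░
░░◇●·■○·○░░░
░░■○●◇●░░░░░
░░○○○○○░░░░░

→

░░░░░░░░░░░■
░░░░░░░░░░░■
░░░░░░░░░░░■
░░░░░░░░░░░■
░░░○●○■○○░░■
░○◇◇○◇○·○░░■
░○··◇○◆·○░░■
░●■·○○··○░░■
░○●·○○·●■░░■
░◇●·■○·○░░░■
░■○●◇●░░░░░■
░○○○○○░░░░░■

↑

░░░░░░░░░░░■
░░░░░░░░░░░■
░░░░░░░░░░░■
░░░░░░░░░░░■
░░░░■·○■●░░■
░░░○●○■○○░░■
░○◇◇○◇◆·○░░■
░○··◇○··○░░■
░●■·○○··○░░■
░○●·○○·●■░░■
░◇●·■○·○░░░■
░■○●◇●░░░░░■

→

░░░░░░░░░░■■
░░░░░░░░░░■■
░░░░░░░░░░■■
░░░░░░░░░░■■
░░░■·○■●○░■■
░░○●○■○○·░■■
○◇◇○◇○◆○○░■■
○··◇○··○○░■■
●■·○○··○○░■■
○●·○○·●■░░■■
◇●·■○·○░░░■■
■○●◇●░░░░░■■

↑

░░░░░░░░░░■■
░░░░░░░░░░■■
░░░░░░░░░░■■
░░░░░░░░░░■■
░░░░○●●·◇░■■
░░░■·○■●○░■■
░░○●○■◆○·░■■
○◇◇○◇○·○○░■■
○··◇○··○○░■■
●■·○○··○○░■■
○●·○○·●■░░■■
◇●·■○·○░░░■■

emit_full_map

░░░░░░○●●·◇
░░░░░■·○■●○
░░░░○●○■◆○·
░░○◇◇○◇○·○○
░░○··◇○··○○
░░●■·○○··○○
░░○●·○○·●■░
░░◇●·■○·○░░
░░■○●◇●░░░░
░░○○○○○░░░░
░░●◇●◇●░░░░
░░◇◇●●●░░░░
●·■◇●●●░░░░
●◇·◇●●●░░░░
○●●○●○○░░░░
●●○■○●◇░░░░
●◇■●··◇░░░░

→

░░░░░░░░░■■■
░░░░░░░░░■■■
░░░░░░░░░■■■
░░░░░░░░░■■■
░░░○●●·◇·■■■
░░■·○■●○○■■■
░○●○■○◆·●■■■
◇◇○◇○·○○·■■■
··◇○··○○·■■■
■·○○··○○░■■■
●·○○·●■░░■■■
●·■○·○░░░■■■

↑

░░░░░░░░░■■■
░░░░░░░░░■■■
░░░░░░░░░■■■
░░░░░░░░░■■■
░░░░·●○··■■■
░░░○●●·◇·■■■
░░■·○■◆○○■■■
░○●○■○○·●■■■
◇◇○◇○·○○·■■■
··◇○··○○·■■■
■·○○··○○░■■■
●·○○·●■░░■■■

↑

░░░░░░░░░■■■
░░░░░░░░░■■■
░░░░░░░░░■■■
░░░░░░░░░■■■
░░░░·○··○■■■
░░░░·●○··■■■
░░░○●●◆◇·■■■
░░■·○■●○○■■■
░○●○■○○·●■■■
◇◇○◇○·○○·■■■
··◇○··○○·■■■
■·○○··○○░■■■

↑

░░░░░░░░░■■■
░░░░░░░░░■■■
░░░░░░░░░■■■
░░░░░░░░░■■■
░░░░○○○◇○■■■
░░░░·○··○■■■
░░░░·●◆··■■■
░░░○●●·◇·■■■
░░■·○■●○○■■■
░○●○■○○·●■■■
◇◇○◇○·○○·■■■
··◇○··○○·■■■

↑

■■■■■■■■■■■■
░░░░░░░░░■■■
░░░░░░░░░■■■
░░░░░░░░░■■■
░░░░○●○●■■■■
░░░░○○○◇○■■■
░░░░·○◆·○■■■
░░░░·●○··■■■
░░░○●●·◇·■■■
░░■·○■●○○■■■
░○●○■○○·●■■■
◇◇○◇○·○○·■■■

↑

■■■■■■■■■■■■
■■■■■■■■■■■■
░░░░░░░░░■■■
░░░░░░░░░■■■
░░░░●■·■○■■■
░░░░○●○●■■■■
░░░░○○◆◇○■■■
░░░░·○··○■■■
░░░░·●○··■■■
░░░○●●·◇·■■■
░░■·○■●○○■■■
░○●○■○○·●■■■

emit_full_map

░░░░░░░●■·■○
░░░░░░░○●○●■
░░░░░░░○○◆◇○
░░░░░░░·○··○
░░░░░░░·●○··
░░░░░░○●●·◇·
░░░░░■·○■●○○
░░░░○●○■○○·●
░░○◇◇○◇○·○○·
░░○··◇○··○○·
░░●■·○○··○○░
░░○●·○○·●■░░
░░◇●·■○·○░░░
░░■○●◇●░░░░░
░░○○○○○░░░░░
░░●◇●◇●░░░░░
░░◇◇●●●░░░░░
●·■◇●●●░░░░░
●◇·◇●●●░░░░░
○●●○●○○░░░░░
●●○■○●◇░░░░░
●◇■●··◇░░░░░
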